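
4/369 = 4/369= 0.01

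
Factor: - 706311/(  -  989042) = 2^( - 1)*3^2*78479^1*494521^(-1 )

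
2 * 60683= 121366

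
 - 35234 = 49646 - 84880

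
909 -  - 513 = 1422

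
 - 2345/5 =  - 469 = -469.00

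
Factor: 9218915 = 5^1  *  1843783^1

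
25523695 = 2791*9145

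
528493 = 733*721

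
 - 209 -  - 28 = -181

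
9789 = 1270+8519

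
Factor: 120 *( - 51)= - 2^3 *3^2*5^1*17^1  =  - 6120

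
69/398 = 69/398=0.17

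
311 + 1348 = 1659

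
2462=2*1231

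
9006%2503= 1497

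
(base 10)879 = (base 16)36F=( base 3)1012120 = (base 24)1CF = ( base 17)30C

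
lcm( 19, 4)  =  76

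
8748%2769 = 441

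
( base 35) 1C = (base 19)29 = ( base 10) 47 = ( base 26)1l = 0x2f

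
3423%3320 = 103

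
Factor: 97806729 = 3^1*17^1*61^1 * 149^1*211^1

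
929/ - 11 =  - 85 + 6/11=- 84.45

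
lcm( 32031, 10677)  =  32031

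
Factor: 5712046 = 2^1*19^1*191^1*787^1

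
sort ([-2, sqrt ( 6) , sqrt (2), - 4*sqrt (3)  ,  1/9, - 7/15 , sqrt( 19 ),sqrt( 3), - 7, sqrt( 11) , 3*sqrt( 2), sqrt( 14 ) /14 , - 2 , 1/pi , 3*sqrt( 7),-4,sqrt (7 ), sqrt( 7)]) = [-7, - 4*sqrt( 3), - 4, -2, - 2 , - 7/15, 1/9,sqrt( 14)/14, 1/pi, sqrt( 2), sqrt(3 ),  sqrt(6) , sqrt(7),sqrt( 7 ),  sqrt(11) , 3*sqrt( 2 ),sqrt( 19), 3 * sqrt(7)]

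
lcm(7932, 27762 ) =55524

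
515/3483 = 515/3483 = 0.15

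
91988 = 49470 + 42518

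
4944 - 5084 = -140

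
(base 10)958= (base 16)3be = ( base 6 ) 4234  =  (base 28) 166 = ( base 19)2C8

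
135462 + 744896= 880358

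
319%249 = 70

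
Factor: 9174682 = 2^1*11^1*19^1 * 47^1*467^1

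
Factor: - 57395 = -5^1*13^1*883^1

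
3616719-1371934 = 2244785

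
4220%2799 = 1421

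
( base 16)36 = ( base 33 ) 1l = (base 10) 54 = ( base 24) 26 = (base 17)33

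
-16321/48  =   -341 + 47/48 = -  340.02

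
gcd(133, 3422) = 1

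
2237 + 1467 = 3704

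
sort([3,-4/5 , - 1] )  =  [ - 1,-4/5,3 ]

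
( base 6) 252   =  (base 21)4k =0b1101000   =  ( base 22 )4G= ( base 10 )104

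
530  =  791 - 261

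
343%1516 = 343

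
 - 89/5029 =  - 1+ 4940/5029 = - 0.02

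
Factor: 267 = 3^1 *89^1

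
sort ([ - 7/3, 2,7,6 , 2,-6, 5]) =[ - 6 , - 7/3,2, 2, 5, 6, 7 ]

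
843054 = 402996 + 440058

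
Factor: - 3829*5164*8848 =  -2^6  *  7^2*79^1*547^1*1291^1  =  - 174951114688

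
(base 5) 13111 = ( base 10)1031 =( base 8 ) 2007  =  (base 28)18n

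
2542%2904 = 2542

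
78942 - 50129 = 28813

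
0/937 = 0 = 0.00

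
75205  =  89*845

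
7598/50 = 3799/25=151.96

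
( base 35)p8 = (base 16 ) 373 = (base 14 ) 471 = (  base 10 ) 883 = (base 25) 1a8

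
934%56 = 38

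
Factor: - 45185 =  - 5^1 * 7^1 * 1291^1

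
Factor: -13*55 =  - 715  =  - 5^1*11^1*13^1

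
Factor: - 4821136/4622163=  -2^4*3^(  -  1)*7^( - 1 ) *13^( -1)*19^1*15859^1 *16931^( - 1) 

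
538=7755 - 7217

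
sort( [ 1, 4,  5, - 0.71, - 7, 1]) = [ - 7, - 0.71, 1, 1, 4,5 ]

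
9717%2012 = 1669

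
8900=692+8208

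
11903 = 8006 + 3897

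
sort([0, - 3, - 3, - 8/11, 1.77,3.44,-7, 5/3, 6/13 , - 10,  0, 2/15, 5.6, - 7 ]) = [-10,-7,-7,-3, - 3, - 8/11,  0 , 0, 2/15, 6/13, 5/3, 1.77, 3.44, 5.6]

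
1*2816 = 2816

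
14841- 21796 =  - 6955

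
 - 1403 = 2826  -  4229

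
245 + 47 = 292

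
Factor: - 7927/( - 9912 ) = 2^( - 3)*3^ ( - 1) * 7^(-1) * 59^( - 1)*7927^1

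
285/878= 285/878 = 0.32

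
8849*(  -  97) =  - 858353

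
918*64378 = 59099004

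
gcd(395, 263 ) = 1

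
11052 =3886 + 7166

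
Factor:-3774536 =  - 2^3*471817^1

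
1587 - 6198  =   - 4611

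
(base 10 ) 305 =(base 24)ch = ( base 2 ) 100110001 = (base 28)AP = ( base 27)b8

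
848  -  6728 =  - 5880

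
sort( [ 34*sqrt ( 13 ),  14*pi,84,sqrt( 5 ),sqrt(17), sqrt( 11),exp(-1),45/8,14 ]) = [exp(-1 ),sqrt(5 ),sqrt( 11),sqrt( 17 ),45/8,14,14*pi,84,34*sqrt( 13) ] 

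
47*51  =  2397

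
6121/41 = 149 + 12/41 = 149.29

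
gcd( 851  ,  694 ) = 1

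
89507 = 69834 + 19673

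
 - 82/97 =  - 82/97  =  - 0.85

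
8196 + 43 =8239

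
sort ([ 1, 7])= [ 1, 7 ]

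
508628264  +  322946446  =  831574710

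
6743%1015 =653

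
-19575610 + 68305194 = 48729584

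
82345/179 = 82345/179 = 460.03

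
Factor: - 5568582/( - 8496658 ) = 3^1*523^( - 1)*8123^( -1)*928097^1=2784291/4248329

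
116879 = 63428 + 53451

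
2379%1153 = 73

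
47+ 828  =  875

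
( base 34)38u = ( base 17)d0d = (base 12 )2222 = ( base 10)3770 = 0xeba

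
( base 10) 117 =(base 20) 5H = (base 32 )3l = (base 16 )75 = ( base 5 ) 432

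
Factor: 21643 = 23^1*941^1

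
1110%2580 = 1110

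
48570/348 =8095/58 = 139.57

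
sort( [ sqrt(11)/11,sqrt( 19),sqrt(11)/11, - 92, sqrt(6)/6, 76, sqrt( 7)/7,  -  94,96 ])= [  -  94, - 92, sqrt(11)/11, sqrt(11)/11, sqrt( 7) /7, sqrt( 6)/6,sqrt(19) , 76, 96] 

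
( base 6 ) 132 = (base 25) 26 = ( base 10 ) 56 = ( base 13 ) 44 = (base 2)111000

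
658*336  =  221088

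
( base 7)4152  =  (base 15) 673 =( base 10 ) 1458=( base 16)5b2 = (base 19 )40E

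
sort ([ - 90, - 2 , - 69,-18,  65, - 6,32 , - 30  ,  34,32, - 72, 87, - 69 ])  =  [ - 90, - 72, - 69, - 69, - 30, - 18 , - 6, - 2,32,32,34,  65,87]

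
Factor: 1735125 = 3^1*5^3 * 7^1*661^1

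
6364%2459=1446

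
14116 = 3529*4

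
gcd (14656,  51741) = 1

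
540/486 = 10/9  =  1.11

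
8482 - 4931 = 3551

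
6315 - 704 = 5611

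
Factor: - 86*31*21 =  - 2^1 * 3^1*7^1*31^1*43^1 = -55986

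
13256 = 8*1657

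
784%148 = 44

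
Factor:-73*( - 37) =37^1*73^1 = 2701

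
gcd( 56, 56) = 56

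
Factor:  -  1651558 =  - 2^1 * 825779^1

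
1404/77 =18+18/77  =  18.23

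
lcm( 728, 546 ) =2184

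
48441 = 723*67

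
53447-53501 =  - 54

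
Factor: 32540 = 2^2*5^1 * 1627^1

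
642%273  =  96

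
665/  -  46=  - 15 + 25/46=   - 14.46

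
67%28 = 11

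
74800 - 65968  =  8832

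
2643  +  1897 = 4540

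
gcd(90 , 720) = 90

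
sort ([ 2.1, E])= [ 2.1, E ]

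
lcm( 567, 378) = 1134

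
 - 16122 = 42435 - 58557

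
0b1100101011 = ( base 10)811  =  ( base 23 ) 1C6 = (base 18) 291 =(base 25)17b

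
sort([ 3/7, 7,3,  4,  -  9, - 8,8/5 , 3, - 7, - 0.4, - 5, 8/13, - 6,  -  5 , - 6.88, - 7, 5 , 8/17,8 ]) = [ - 9, - 8,  -  7, - 7, - 6.88,  -  6, - 5,-5, - 0.4,3/7,8/17,8/13, 8/5, 3,3 , 4, 5,7,8] 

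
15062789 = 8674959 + 6387830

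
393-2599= - 2206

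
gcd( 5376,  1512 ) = 168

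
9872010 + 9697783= 19569793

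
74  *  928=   68672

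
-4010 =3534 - 7544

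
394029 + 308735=702764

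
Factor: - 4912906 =  -  2^1*19^1 * 129287^1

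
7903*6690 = 52871070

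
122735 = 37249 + 85486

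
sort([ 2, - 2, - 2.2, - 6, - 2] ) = [ - 6, - 2.2, - 2, - 2, 2]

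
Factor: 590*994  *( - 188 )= -2^4 * 5^1*7^1*47^1*59^1*71^1 =- 110254480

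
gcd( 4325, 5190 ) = 865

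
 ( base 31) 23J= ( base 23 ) 3JA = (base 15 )909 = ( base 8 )3762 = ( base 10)2034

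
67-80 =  - 13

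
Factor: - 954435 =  - 3^1*5^1* 63629^1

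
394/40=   197/20 =9.85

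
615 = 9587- 8972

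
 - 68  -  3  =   - 71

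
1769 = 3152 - 1383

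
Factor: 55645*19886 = 2^1*5^1*31^1*61^1*163^1*359^1 = 1106556470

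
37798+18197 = 55995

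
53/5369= 53/5369 = 0.01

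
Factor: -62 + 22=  - 2^3*5^1 = -40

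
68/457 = 68/457 = 0.15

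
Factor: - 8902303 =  - 149^1*59747^1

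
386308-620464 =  - 234156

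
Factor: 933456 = 2^4*3^1*19447^1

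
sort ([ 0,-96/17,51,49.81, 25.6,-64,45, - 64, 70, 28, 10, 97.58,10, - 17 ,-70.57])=[ - 70.57,-64,-64 ,- 17, - 96/17,0,  10, 10, 25.6,28,45, 49.81, 51, 70,  97.58] 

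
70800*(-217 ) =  - 15363600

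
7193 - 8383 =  - 1190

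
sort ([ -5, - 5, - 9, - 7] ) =[ - 9, - 7 ,-5, - 5]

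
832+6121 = 6953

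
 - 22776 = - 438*52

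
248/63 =248/63 = 3.94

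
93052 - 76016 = 17036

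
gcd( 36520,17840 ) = 40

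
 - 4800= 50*( - 96)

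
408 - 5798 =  - 5390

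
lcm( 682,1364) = 1364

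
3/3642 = 1/1214 = 0.00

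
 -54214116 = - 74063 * 732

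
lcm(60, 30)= 60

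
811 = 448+363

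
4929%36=33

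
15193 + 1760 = 16953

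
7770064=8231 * 944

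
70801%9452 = 4637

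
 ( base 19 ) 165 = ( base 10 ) 480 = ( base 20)140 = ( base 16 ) 1E0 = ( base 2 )111100000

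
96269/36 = 2674 + 5/36 =2674.14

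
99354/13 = 7642 + 8/13 = 7642.62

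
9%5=4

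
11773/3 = 3924 + 1/3 = 3924.33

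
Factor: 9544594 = 2^1*37^1 * 128981^1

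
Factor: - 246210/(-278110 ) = 3^1*7^(- 1)*137^(-1)*283^1 =849/959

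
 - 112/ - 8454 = 56/4227  =  0.01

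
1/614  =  1/614 = 0.00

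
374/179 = 2 + 16/179  =  2.09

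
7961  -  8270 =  - 309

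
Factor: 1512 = 2^3*  3^3* 7^1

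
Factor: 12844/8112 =2^( - 2)*3^( - 1)*19^1 = 19/12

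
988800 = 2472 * 400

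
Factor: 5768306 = 2^1*2884153^1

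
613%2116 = 613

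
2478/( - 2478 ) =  - 1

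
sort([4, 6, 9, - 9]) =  [ - 9, 4, 6, 9]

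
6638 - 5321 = 1317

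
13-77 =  - 64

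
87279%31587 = 24105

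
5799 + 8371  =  14170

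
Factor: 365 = 5^1*73^1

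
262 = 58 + 204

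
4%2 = 0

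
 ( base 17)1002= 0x1333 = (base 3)20202001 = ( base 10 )4915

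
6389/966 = 6389/966 = 6.61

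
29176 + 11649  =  40825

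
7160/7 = 7160/7 = 1022.86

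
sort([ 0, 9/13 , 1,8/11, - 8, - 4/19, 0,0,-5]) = [ - 8, - 5, - 4/19, 0, 0, 0,9/13, 8/11 , 1 ]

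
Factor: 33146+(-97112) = -63966 = -2^1*3^1*7^1  *  1523^1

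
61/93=61/93 = 0.66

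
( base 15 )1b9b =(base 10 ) 5996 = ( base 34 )56c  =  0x176c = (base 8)13554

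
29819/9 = 3313 + 2/9 = 3313.22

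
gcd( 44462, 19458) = 94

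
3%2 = 1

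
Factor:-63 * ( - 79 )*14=69678 = 2^1*3^2*7^2*79^1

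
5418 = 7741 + -2323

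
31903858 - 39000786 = -7096928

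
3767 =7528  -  3761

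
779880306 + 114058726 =893939032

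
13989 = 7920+6069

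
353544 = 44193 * 8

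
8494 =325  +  8169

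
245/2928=245/2928=0.08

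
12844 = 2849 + 9995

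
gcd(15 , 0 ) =15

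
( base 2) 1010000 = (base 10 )80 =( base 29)2m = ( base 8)120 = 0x50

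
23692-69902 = -46210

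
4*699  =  2796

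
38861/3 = 38861/3 = 12953.67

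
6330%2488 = 1354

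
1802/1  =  1802 = 1802.00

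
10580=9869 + 711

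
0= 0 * 4154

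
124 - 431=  - 307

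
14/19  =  14/19=0.74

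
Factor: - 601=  - 601^1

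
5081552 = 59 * 86128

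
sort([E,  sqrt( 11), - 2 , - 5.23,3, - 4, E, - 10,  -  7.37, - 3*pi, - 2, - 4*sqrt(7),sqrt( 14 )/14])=[-4*sqrt( 7), - 10, - 3 * pi, - 7.37,-5.23,-4, - 2,- 2,sqrt(14 ) /14,E,E , 3, sqrt( 11) ]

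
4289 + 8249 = 12538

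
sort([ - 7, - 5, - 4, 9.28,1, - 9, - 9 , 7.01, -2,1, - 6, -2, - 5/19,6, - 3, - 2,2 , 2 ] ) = [-9, - 9,-7 , - 6 ,-5 , -4 , - 3, - 2, - 2, - 2,  -  5/19,1,1 , 2 , 2, 6, 7.01,9.28] 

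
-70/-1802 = 35/901 = 0.04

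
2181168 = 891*2448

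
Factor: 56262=2^1*3^1*9377^1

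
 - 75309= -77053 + 1744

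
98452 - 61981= 36471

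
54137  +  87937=142074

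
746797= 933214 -186417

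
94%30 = 4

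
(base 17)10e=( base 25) C3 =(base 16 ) 12f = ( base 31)9O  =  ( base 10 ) 303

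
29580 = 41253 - 11673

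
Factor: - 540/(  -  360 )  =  2^( - 1 )*3^1 = 3/2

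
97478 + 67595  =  165073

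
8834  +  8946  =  17780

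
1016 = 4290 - 3274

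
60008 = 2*30004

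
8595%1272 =963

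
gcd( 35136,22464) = 576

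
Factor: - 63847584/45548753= - 2^5 * 3^2 * 83^1*2671^1*45548753^( - 1)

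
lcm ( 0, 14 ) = 0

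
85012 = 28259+56753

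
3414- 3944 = - 530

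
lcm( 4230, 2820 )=8460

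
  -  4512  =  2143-6655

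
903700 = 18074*50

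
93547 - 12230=81317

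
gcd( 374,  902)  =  22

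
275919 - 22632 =253287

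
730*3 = 2190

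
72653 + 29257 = 101910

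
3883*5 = 19415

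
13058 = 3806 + 9252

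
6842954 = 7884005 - 1041051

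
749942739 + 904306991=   1654249730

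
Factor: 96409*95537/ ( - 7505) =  - 5^( - 1)*  13^1*19^( - 1)*79^( - 1)*229^1*421^1 * 7349^1= - 9210626633/7505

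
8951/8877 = 8951/8877 = 1.01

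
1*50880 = 50880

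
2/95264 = 1/47632 = 0.00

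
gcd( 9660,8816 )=4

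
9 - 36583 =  - 36574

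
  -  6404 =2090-8494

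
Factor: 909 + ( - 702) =3^2 *23^1=207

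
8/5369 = 8/5369 = 0.00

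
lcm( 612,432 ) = 7344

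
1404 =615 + 789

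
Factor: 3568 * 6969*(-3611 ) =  - 89788930512 = -  2^4 * 3^1*23^2 * 101^1 * 157^1 * 223^1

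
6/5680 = 3/2840= 0.00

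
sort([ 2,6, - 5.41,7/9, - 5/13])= [ - 5.41, - 5/13, 7/9, 2, 6]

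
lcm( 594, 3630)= 32670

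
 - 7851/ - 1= 7851 + 0/1 = 7851.00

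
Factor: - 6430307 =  - 13^1*494639^1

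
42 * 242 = 10164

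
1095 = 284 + 811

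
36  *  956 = 34416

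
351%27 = 0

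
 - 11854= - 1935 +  - 9919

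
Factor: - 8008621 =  - 43^1 * 186247^1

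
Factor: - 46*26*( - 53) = 2^2*13^1*23^1*53^1 =63388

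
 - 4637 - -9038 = 4401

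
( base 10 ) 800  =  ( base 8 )1440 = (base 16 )320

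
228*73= 16644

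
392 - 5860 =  - 5468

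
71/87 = 71/87 = 0.82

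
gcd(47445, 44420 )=5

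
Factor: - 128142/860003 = -2^1 * 3^4*7^1*113^1 *233^( - 1)*3691^ (- 1)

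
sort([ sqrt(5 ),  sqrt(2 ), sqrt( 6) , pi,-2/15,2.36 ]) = [ - 2/15, sqrt(2 ) , sqrt ( 5), 2.36, sqrt(6 ), pi ] 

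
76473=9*8497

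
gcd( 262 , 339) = 1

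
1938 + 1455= 3393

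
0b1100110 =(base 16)66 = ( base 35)2W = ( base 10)102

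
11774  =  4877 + 6897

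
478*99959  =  47780402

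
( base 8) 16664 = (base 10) 7604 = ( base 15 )23BE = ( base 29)916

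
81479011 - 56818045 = 24660966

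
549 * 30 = 16470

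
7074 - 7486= - 412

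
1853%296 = 77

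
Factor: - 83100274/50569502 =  - 41550137/25284751 = - 23^( - 1) * 31^1*1099337^( - 1) * 1340327^1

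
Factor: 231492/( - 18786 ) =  - 382/31 =- 2^1 * 31^( - 1) * 191^1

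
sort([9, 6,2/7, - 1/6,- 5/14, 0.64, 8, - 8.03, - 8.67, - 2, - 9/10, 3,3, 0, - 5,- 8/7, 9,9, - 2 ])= [-8.67, - 8.03,-5, - 2, - 2, - 8/7, -9/10,-5/14, - 1/6,  0,  2/7, 0.64,3, 3, 6,8,9,9, 9 ]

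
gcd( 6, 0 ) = 6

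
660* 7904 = 5216640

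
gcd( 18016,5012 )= 4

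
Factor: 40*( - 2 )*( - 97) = 2^4*5^1*97^1 = 7760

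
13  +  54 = 67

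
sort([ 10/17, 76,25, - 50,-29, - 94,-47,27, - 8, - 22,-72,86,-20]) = [-94, - 72 , - 50, - 47,-29,-22,-20,-8,10/17 , 25, 27, 76,86]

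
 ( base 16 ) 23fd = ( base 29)ARK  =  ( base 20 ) 130d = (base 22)j0h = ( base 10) 9213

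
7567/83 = 7567/83 = 91.17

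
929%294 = 47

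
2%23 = 2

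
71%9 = 8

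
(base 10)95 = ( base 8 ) 137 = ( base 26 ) 3H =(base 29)38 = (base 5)340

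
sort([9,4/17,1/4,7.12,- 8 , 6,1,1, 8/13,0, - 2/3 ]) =[-8, - 2/3,0,4/17,1/4,8/13, 1,  1, 6, 7.12,9]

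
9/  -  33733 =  - 1  +  33724/33733 = -0.00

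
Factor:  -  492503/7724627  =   - 11^1*44773^1*7724627^(  -  1 )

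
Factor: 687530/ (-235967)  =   - 2^1*5^1*197^1*349^1*235967^( - 1) 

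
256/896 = 2/7 = 0.29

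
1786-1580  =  206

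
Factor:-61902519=-3^1*7^1*337^1*8747^1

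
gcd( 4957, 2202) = 1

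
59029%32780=26249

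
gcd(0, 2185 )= 2185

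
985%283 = 136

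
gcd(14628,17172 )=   636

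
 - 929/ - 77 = 929/77 = 12.06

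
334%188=146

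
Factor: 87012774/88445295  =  9668086/9827255 = 2^1*5^( - 1) * 281^1*17203^1 * 1965451^(-1)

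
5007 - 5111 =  - 104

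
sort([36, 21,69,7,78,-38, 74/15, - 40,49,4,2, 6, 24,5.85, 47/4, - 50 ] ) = [-50,-40, - 38,2,4 , 74/15,5.85,6 , 7,47/4,21,24, 36,49, 69,78]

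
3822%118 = 46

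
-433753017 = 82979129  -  516732146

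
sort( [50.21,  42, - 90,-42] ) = [ - 90, - 42,42 , 50.21]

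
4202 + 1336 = 5538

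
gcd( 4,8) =4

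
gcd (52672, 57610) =1646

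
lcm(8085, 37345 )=784245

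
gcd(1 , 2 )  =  1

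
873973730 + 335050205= 1209023935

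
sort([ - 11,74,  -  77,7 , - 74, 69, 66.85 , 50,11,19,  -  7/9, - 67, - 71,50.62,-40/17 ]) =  [- 77, - 74,-71, -67,-11 ,- 40/17,  -  7/9  ,  7, 11,19 , 50,50.62, 66.85, 69,74 ]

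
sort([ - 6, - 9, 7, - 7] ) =[-9,  -  7,  -  6, 7 ] 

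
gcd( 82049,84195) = 1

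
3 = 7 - 4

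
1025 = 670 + 355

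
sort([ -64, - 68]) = [ - 68 ,- 64]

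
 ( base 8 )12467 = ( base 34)4np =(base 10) 5431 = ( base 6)41051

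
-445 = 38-483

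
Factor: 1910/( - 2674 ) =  - 5/7 =-  5^1*7^( - 1)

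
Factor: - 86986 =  - 2^1*23^1*31^1*61^1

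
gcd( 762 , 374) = 2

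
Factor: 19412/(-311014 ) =  -  46/737 = - 2^1*11^( - 1 )*23^1*67^( - 1)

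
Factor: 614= 2^1 *307^1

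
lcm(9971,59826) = 59826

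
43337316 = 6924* 6259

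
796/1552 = 199/388 = 0.51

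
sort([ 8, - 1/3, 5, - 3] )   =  [ - 3, - 1/3,  5,  8 ] 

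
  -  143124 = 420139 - 563263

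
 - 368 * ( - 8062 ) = 2966816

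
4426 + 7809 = 12235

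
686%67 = 16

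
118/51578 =59/25789 = 0.00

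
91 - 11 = 80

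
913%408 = 97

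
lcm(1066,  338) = 13858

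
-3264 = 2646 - 5910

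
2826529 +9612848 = 12439377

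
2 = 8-6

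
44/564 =11/141=0.08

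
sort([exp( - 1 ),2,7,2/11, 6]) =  [2/11,exp(-1 ),2,6,7 ]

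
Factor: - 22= - 2^1*11^1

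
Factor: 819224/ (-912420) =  - 204806/228105   =  - 2^1 *3^( - 2) * 5^(-1 ) * 7^1*37^( -1)*137^( - 1 )*14629^1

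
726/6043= 726/6043 = 0.12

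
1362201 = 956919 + 405282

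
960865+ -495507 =465358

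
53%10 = 3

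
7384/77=7384/77 = 95.90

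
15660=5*3132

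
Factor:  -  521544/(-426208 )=93/76  =  2^( - 2) * 3^1 * 19^ ( - 1 )*31^1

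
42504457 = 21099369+21405088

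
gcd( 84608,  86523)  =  1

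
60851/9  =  60851/9 = 6761.22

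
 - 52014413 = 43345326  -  95359739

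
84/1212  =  7/101 = 0.07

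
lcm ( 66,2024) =6072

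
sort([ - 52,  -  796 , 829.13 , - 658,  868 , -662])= [ - 796, - 662, - 658, - 52 , 829.13 , 868]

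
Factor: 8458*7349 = 2^1*4229^1*7349^1 = 62157842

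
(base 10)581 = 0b1001000101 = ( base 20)191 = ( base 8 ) 1105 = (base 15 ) 28b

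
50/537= 50/537  =  0.09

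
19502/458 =9751/229 = 42.58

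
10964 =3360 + 7604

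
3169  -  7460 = -4291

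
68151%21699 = 3054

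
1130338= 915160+215178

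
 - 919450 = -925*994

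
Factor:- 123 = -3^1*41^1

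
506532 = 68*7449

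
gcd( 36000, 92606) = 2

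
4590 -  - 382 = 4972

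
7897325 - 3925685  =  3971640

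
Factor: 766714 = 2^1*13^1*37^1*797^1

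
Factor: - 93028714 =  - 2^1*46514357^1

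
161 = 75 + 86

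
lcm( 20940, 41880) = 41880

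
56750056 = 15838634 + 40911422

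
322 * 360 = 115920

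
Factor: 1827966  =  2^1*3^1* 7^1 * 71^1*613^1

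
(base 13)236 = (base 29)D6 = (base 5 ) 3013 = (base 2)101111111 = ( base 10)383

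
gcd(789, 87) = 3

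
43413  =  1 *43413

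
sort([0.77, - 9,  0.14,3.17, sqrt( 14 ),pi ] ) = [-9, 0.14 , 0.77,pi,3.17, sqrt( 14)]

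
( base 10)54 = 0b110110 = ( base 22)2a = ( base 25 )24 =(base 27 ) 20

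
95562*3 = 286686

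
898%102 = 82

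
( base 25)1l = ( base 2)101110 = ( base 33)1d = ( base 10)46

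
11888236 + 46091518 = 57979754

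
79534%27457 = 24620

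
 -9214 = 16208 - 25422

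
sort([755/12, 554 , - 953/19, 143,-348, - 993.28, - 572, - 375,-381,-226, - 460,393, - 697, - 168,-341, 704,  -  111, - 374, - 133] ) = [ - 993.28, - 697,  -  572, - 460, - 381, -375,  -  374,  -  348, - 341,-226, - 168, - 133 ,-111, - 953/19, 755/12, 143, 393,554 , 704 ] 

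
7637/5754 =1091/822  =  1.33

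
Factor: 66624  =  2^6 * 3^1*347^1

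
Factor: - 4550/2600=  - 7/4 = - 2^( - 2 ) * 7^1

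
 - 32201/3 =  - 10734+1/3 = - 10733.67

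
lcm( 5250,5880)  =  147000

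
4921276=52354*94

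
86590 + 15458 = 102048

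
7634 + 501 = 8135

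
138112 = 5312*26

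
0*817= 0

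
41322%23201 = 18121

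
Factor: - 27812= - 2^2*17^1*409^1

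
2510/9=278+8/9 = 278.89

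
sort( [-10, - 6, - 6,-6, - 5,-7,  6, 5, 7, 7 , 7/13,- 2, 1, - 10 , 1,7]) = [ - 10,  -  10,  -  7,  -  6,  -  6,-6,-5,-2, 7/13, 1, 1, 5, 6, 7,7,7 ] 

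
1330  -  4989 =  - 3659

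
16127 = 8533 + 7594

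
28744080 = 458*62760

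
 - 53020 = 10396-63416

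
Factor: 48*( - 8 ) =- 2^7*3^1 = -384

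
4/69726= 2/34863 = 0.00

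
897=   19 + 878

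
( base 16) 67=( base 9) 124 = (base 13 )7c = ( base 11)94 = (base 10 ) 103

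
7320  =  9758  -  2438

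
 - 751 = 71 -822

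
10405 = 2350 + 8055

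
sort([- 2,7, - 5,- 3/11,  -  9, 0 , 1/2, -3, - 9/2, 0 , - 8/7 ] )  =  [ - 9, - 5, - 9/2, - 3 , - 2, - 8/7 , - 3/11, 0,0 , 1/2,7] 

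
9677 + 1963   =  11640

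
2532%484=112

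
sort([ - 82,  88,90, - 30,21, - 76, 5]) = [ - 82 ,  -  76, -30, 5, 21, 88,90 ]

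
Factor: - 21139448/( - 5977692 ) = 2^1 * 3^(-3)*7^( - 1) * 11^1*229^1*1049^1 * 7907^( - 1 ) = 5284862/1494423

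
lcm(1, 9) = 9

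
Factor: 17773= 7^1 * 2539^1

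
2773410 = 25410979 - 22637569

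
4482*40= 179280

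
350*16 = 5600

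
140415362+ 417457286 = 557872648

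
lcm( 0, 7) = 0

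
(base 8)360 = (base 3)22220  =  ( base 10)240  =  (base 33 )79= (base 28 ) 8G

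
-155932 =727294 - 883226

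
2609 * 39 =101751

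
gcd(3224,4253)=1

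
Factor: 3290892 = 2^2*3^1*11^1*107^1*233^1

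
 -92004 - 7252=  - 99256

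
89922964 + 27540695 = 117463659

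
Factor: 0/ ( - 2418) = 0^1 = 0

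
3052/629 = 3052/629 = 4.85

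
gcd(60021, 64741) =1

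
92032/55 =92032/55 = 1673.31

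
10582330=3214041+7368289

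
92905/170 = 1093/2 = 546.50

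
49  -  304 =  - 255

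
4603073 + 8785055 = 13388128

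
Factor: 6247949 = 41^1*152389^1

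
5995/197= 5995/197  =  30.43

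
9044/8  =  2261/2 = 1130.50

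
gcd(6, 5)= 1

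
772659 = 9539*81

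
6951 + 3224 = 10175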